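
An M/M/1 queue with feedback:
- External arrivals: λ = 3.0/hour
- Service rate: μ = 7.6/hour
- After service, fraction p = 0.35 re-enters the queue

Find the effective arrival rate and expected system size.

Effective arrival rate: λ_eff = λ/(1-p) = 3.0/(1-0.35) = 3.0/0.65 = 4.6154
ρ = λ_eff/μ = 4.6154/7.6 = 0.60729
L = ρ/(1-ρ) = 0.60729/(1-0.60729) = 1.5464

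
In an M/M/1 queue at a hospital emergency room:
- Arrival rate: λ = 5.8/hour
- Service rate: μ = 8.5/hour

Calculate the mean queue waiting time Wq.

First, compute utilization: ρ = λ/μ = 5.8/8.5 = 0.6824
For M/M/1: Wq = λ/(μ(μ-λ))
Wq = 5.8/(8.5 × (8.5-5.8))
Wq = 5.8/(8.5 × 2.70)
Wq = 0.2527 hours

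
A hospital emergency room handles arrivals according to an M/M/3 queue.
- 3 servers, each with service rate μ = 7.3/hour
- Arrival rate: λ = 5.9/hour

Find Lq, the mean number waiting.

Traffic intensity: ρ = λ/(cμ) = 5.9/(3×7.3) = 0.2694
Since ρ = 0.2694 < 1, system is stable.
Offered load a = λ/μ = cρ = 5.9/7.3 = 0.8082
P₀ = [ Σₙ₌₀^2 aⁿ/n! + a^3/(3!(1-ρ)) ]⁻¹
Σ = a^0/0! + a^1/1! + a^2/2! = 1.0000 + 0.8082 + 0.3266 = 2.1348
a^3/(3!(1-ρ)) = 0.5279/(6 × 0.7306) = 0.1204
P₀ = 1/(2.1348 + 0.1204) = 0.4434
Lq = P₀·a^3·ρ / (3!(1-ρ)²) = 0.4434 × 0.5279 × 0.2694 / (6 × 0.5338) = 0.01969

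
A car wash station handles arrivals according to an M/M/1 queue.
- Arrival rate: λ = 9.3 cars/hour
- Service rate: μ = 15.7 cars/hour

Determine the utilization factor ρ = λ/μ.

Server utilization: ρ = λ/μ
ρ = 9.3/15.7 = 0.5924
The server is busy 59.24% of the time.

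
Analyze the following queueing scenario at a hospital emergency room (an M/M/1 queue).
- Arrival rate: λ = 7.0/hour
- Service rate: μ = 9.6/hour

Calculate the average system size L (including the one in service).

ρ = λ/μ = 7.0/9.6 = 0.7292
For M/M/1: L = λ/(μ-λ)
L = 7.0/(9.6-7.0) = 7.0/2.60
L = 2.6923 patients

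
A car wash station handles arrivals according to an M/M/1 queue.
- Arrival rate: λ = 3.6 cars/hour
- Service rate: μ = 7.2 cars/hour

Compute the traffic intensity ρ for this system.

Server utilization: ρ = λ/μ
ρ = 3.6/7.2 = 0.5000
The server is busy 50.00% of the time.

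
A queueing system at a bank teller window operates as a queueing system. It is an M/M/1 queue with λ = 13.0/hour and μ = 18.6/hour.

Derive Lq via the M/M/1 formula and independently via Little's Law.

Method 1 (direct): Lq = λ²/(μ(μ-λ)) = 169.00/(18.6 × 5.60) = 1.6225

Method 2 (Little's Law):
W = 1/(μ-λ) = 1/5.60 = 0.17857
Wq = W - 1/μ = 0.17857 - 0.053763 = 0.12481
Lq = λWq = 13.0 × 0.12481 = 1.6225 ✔ (matches Method 1)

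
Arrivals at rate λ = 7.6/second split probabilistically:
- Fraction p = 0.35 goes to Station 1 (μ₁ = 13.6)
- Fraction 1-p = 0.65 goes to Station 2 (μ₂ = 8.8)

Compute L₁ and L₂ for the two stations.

Effective rates: λ₁ = 7.6×0.35 = 2.66, λ₂ = 7.6×0.65 = 4.94
Station 1: ρ₁ = 2.66/13.6 = 0.19559, L₁ = ρ₁/(1-ρ₁) = 0.19559/(1-0.19559) = 0.2431
Station 2: ρ₂ = 4.94/8.8 = 0.56136, L₂ = ρ₂/(1-ρ₂) = 0.56136/(1-0.56136) = 1.2798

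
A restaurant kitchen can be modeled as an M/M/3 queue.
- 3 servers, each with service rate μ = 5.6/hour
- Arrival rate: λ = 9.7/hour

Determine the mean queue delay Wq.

Traffic intensity: ρ = λ/(cμ) = 9.7/(3×5.6) = 0.5774
Since ρ = 0.5774 < 1, system is stable.
Offered load a = λ/μ = cρ = 9.7/5.6 = 1.7321
P₀ = [ Σₙ₌₀^2 aⁿ/n! + a^3/(3!(1-ρ)) ]⁻¹
Σ = a^0/0! + a^1/1! + a^2/2! = 1.0000 + 1.7321 + 1.5002 = 4.2323
a^3/(3!(1-ρ)) = 5.1970/(6 × 0.42262) = 2.0495
P₀ = 1/(4.2323 + 2.0495) = 0.1592
Lq = P₀·a^3·ρ / (3!(1-ρ)²) = 0.15919 × 5.1970 × 0.57738 / (6 × 0.17861) = 0.4457
Wq = Lq/λ = 0.4457/9.7 = 0.04595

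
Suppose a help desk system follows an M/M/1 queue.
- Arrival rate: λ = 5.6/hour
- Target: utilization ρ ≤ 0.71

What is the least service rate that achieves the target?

ρ = λ/μ, so μ = λ/ρ
μ ≥ 5.6/0.71 = 7.8873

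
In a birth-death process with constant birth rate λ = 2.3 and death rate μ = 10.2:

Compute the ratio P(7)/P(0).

For constant rates: P(n)/P(0) = (λ/μ)^n
P(7)/P(0) = (2.3/10.2)^7 = 0.22549^7 = 0.00002964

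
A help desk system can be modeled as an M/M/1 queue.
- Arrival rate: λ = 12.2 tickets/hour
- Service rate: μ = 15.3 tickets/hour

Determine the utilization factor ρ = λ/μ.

Server utilization: ρ = λ/μ
ρ = 12.2/15.3 = 0.7974
The server is busy 79.74% of the time.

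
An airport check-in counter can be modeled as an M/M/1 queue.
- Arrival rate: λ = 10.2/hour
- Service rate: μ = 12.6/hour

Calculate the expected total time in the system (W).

First, compute utilization: ρ = λ/μ = 10.2/12.6 = 0.8095
For M/M/1: W = 1/(μ-λ)
W = 1/(12.6-10.2) = 1/2.40
W = 0.4167 hours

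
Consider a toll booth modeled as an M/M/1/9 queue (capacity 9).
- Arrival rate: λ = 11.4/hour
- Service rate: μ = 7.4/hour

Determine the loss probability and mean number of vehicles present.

ρ = λ/μ = 11.4/7.4 = 1.54054
P₀ = (1-ρ)/(1-ρ^(K+1)) = (1-1.54054)/(1-1.54054^10) = -0.5405/-74.2887 = 0.007276
P_K = P₀×ρ^K = 0.007276 × 1.54054^9 = 0.007276 × 48.8716 = 0.3556
Blocking probability P_9 = 0.3556 (35.56%)
L = ρ[1 - (K+1)ρ^K + Kρ^(K+1)] / [(1-ρ)(1-ρ^(K+1))]
L = 1.54054 × (1 - 10×48.8716 + 9×75.2887) / ((1 - 1.54054) × (1 - 75.2887)) = 7.2846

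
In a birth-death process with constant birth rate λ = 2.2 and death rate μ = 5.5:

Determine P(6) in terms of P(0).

For constant rates: P(n)/P(0) = (λ/μ)^n
P(6)/P(0) = (2.2/5.5)^6 = 0.4000^6 = 0.004096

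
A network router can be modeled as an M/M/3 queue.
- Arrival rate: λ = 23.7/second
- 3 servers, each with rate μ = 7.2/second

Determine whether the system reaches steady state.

Stability requires ρ = λ/(cμ) < 1
ρ = 23.7/(3 × 7.2) = 23.7/21.60 = 1.0972
Since 1.0972 ≥ 1, the system is UNSTABLE.
Need c > λ/μ = 23.7/7.2 = 3.29.
Minimum servers needed: c = 4.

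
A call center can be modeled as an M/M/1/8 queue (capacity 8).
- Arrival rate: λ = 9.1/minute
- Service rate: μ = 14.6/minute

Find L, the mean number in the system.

ρ = λ/μ = 9.1/14.6 = 0.62329
P₀ = (1-ρ)/(1-ρ^(K+1)) = (1-0.62329)/(1-0.62329^9) = 0.3767/0.9858 = 0.3821
P_K = P₀×ρ^K = 0.3821 × 0.62329^8 = 0.3821 × 0.02278 = 0.008704
L = ρ[1 - (K+1)ρ^K + Kρ^(K+1)] / [(1-ρ)(1-ρ^(K+1))]
L = 0.62329 × (1 - 9×0.022778 + 8×0.014197) / ((1 - 0.62329) × (1 - 0.014197)) = 1.5249 calls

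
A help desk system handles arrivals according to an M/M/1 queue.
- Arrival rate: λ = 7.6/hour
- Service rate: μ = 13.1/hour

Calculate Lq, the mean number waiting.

ρ = λ/μ = 7.6/13.1 = 0.5802
For M/M/1: Lq = λ²/(μ(μ-λ))
Lq = 57.76/(13.1 × 5.50)
Lq = 0.8017 tickets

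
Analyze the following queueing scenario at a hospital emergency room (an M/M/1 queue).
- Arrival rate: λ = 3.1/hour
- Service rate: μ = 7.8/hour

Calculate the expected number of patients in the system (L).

ρ = λ/μ = 3.1/7.8 = 0.3974
For M/M/1: L = λ/(μ-λ)
L = 3.1/(7.8-3.1) = 3.1/4.70
L = 0.6596 patients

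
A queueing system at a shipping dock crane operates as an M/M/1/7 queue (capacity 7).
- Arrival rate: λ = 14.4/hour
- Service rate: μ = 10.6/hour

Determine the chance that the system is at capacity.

ρ = λ/μ = 14.4/10.6 = 1.3585
P₀ = (1-ρ)/(1-ρ^(K+1)) = (1-1.3585)/(1-1.3585^8) = -0.3585/-10.6005 = 0.03382
P_K = P₀×ρ^K = 0.03382 × 1.3585^7 = 0.03382 × 8.5392 = 0.2888
Blocking probability = 28.88%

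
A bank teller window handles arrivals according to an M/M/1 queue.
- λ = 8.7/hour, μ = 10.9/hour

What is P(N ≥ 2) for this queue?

ρ = λ/μ = 8.7/10.9 = 0.7982
P(N ≥ n) = ρⁿ
P(N ≥ 2) = 0.7982^2
P(N ≥ 2) = 0.6371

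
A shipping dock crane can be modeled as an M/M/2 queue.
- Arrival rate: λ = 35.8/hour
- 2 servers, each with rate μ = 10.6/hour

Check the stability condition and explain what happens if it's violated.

Stability requires ρ = λ/(cμ) < 1
ρ = 35.8/(2 × 10.6) = 35.8/21.20 = 1.6887
Since 1.6887 ≥ 1, the system is UNSTABLE.
Need c > λ/μ = 35.8/10.6 = 3.38.
Minimum servers needed: c = 4.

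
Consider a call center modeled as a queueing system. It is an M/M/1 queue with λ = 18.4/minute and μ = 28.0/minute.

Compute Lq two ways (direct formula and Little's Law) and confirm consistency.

Method 1 (direct): Lq = λ²/(μ(μ-λ)) = 338.56/(28.0 × 9.60) = 1.2595

Method 2 (Little's Law):
W = 1/(μ-λ) = 1/9.60 = 0.104167
Wq = W - 1/μ = 0.104167 - 0.0357143 = 0.06845
Lq = λWq = 18.4 × 0.06845 = 1.2595 ✔ (matches Method 1)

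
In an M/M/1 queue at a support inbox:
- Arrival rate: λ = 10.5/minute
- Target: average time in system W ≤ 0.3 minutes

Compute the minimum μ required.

For M/M/1: W = 1/(μ-λ)
Need W ≤ 0.3, so 1/(μ-λ) ≤ 0.3
μ - λ ≥ 1/0.3 = 3.3333
μ ≥ 10.5 + 3.3333 = 13.8333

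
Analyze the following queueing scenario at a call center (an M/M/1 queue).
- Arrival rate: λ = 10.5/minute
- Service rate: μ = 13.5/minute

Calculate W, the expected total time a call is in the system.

First, compute utilization: ρ = λ/μ = 10.5/13.5 = 0.7778
For M/M/1: W = 1/(μ-λ)
W = 1/(13.5-10.5) = 1/3.00
W = 0.3333 minutes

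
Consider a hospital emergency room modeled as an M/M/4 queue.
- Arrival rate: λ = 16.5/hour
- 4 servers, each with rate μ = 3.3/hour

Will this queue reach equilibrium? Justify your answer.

Stability requires ρ = λ/(cμ) < 1
ρ = 16.5/(4 × 3.3) = 16.5/13.20 = 1.2500
Since 1.2500 ≥ 1, the system is UNSTABLE.
Need c > λ/μ = 16.5/3.3 = 5.00.
Minimum servers needed: c = 6.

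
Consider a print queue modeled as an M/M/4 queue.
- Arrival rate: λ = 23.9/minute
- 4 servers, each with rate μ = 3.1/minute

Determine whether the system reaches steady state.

Stability requires ρ = λ/(cμ) < 1
ρ = 23.9/(4 × 3.1) = 23.9/12.40 = 1.9274
Since 1.9274 ≥ 1, the system is UNSTABLE.
Need c > λ/μ = 23.9/3.1 = 7.71.
Minimum servers needed: c = 8.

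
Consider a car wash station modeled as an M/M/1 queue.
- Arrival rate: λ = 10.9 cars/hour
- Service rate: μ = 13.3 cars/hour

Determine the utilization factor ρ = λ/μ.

Server utilization: ρ = λ/μ
ρ = 10.9/13.3 = 0.8195
The server is busy 81.95% of the time.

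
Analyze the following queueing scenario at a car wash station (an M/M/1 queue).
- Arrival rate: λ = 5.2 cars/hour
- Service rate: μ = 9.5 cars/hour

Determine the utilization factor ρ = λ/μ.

Server utilization: ρ = λ/μ
ρ = 5.2/9.5 = 0.5474
The server is busy 54.74% of the time.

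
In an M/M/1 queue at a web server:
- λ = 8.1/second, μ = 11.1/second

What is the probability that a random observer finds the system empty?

ρ = λ/μ = 8.1/11.1 = 0.7297
P(0) = 1 - ρ = 1 - 0.7297 = 0.2703
The server is idle 27.03% of the time.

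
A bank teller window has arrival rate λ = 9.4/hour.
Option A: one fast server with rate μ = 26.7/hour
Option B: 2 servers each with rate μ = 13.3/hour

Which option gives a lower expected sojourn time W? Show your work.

Option A: single server μ = 26.7 (M/M/1)
  ρ_A = 9.4/26.7 = 0.3521
  W_A = 1/(μ-λ) = 1/(26.7-9.4) = 1/17.30 = 0.05780

Option B: 2 servers μ = 13.3 (M/M/2)
  ρ_B = λ/(cμ) = 9.4/(2×13.3) = 0.3534
  Offered load a = λ/μ = cρ = 9.4/13.3 = 0.7068
  P₀ = [ Σₙ₌₀^1 aⁿ/n! + a^2/(2!(1-ρ)) ]⁻¹
  Σ = a^0/0! + a^1/1! = 1.0000 + 0.7068 = 1.7068
  a^2/(2!(1-ρ)) = 0.4995/(2 × 0.6466) = 0.3863
  P₀ = 1/(1.7068 + 0.3863) = 0.4778
  Lq = P₀·a^2·ρ / (2!(1-ρ)²) = 0.4778 × 0.4995 × 0.3534 / (2 × 0.4181) = 0.1009
  Wq_B = Lq/λ = 0.1009/9.4 = 0.01073
  W_B = Wq_B + 1/μ = 0.01073 + 0.07519 = 0.08592

Since W_A = 0.05780 < W_B = 0.08592, Option A (single fast server) has the shorter time in system.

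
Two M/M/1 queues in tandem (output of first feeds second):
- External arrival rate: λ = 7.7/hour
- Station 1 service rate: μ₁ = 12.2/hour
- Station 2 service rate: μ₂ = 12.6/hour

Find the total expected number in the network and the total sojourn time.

By Jackson's theorem, each station behaves as independent M/M/1.
Station 1: ρ₁ = 7.7/12.2 = 0.6311, L₁ = ρ₁/(1-ρ₁) = λ/(μ₁-λ) = 7.7/4.50 = 1.7111
Station 2: ρ₂ = 7.7/12.6 = 0.6111, L₂ = ρ₂/(1-ρ₂) = λ/(μ₂-λ) = 7.7/4.90 = 1.5714
Total: L = L₁ + L₂ = 1.7111 + 1.5714 = 3.2825
W = L/λ = 3.2825/7.7 = 0.4263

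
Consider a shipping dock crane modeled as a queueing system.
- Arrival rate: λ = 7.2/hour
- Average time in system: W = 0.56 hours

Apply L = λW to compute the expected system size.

Little's Law: L = λW
L = 7.2 × 0.56 = 4.0320 containers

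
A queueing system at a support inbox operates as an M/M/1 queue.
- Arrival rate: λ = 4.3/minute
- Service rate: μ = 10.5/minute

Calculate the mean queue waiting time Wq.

First, compute utilization: ρ = λ/μ = 4.3/10.5 = 0.4095
For M/M/1: Wq = λ/(μ(μ-λ))
Wq = 4.3/(10.5 × (10.5-4.3))
Wq = 4.3/(10.5 × 6.20)
Wq = 0.06605 minutes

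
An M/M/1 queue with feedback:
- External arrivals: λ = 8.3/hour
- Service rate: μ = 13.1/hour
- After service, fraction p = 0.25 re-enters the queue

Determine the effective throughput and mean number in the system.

Effective arrival rate: λ_eff = λ/(1-p) = 8.3/(1-0.25) = 8.3/0.75 = 11.06667
ρ = λ_eff/μ = 11.06667/13.1 = 0.844784
L = ρ/(1-ρ) = 0.844784/(1-0.844784) = 5.4426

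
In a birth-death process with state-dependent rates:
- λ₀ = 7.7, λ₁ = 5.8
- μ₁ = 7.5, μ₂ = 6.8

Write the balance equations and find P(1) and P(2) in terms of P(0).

Balance equations:
State 0: λ₀P₀ = μ₁P₁ → P₁ = (λ₀/μ₁)P₀ = (7.7/7.5)P₀ = 1.0267P₀
State 1: P₂ = (λ₀λ₁)/(μ₁μ₂)P₀ = (7.7×5.8)/(7.5×6.8)P₀ = 0.8757P₀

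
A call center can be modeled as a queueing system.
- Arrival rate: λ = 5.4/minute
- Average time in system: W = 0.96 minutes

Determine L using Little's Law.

Little's Law: L = λW
L = 5.4 × 0.96 = 5.1840 calls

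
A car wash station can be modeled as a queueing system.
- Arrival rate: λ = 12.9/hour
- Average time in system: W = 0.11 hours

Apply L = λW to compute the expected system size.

Little's Law: L = λW
L = 12.9 × 0.11 = 1.4190 cars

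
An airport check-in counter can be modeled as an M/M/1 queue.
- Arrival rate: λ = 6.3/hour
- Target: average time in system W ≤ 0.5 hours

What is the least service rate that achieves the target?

For M/M/1: W = 1/(μ-λ)
Need W ≤ 0.5, so 1/(μ-λ) ≤ 0.5
μ - λ ≥ 1/0.5 = 2.0000
μ ≥ 6.3 + 2.0000 = 8.3000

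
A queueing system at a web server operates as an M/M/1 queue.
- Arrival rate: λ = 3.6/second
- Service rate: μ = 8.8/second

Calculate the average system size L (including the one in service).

ρ = λ/μ = 3.6/8.8 = 0.4091
For M/M/1: L = λ/(μ-λ)
L = 3.6/(8.8-3.6) = 3.6/5.20
L = 0.6923 requests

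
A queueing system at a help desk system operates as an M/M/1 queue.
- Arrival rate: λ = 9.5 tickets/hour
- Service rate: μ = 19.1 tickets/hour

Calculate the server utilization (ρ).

Server utilization: ρ = λ/μ
ρ = 9.5/19.1 = 0.4974
The server is busy 49.74% of the time.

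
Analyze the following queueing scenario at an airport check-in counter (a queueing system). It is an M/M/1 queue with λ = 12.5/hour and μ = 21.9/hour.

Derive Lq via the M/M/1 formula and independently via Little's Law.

Method 1 (direct): Lq = λ²/(μ(μ-λ)) = 156.25/(21.9 × 9.40) = 0.7590

Method 2 (Little's Law):
W = 1/(μ-λ) = 1/9.40 = 0.10638
Wq = W - 1/μ = 0.10638 - 0.045662 = 0.06072
Lq = λWq = 12.5 × 0.06072 = 0.7590 ✔ (matches Method 1)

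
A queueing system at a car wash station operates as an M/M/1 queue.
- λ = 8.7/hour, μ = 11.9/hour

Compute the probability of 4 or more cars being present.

ρ = λ/μ = 8.7/11.9 = 0.7311
P(N ≥ n) = ρⁿ
P(N ≥ 4) = 0.7311^4
P(N ≥ 4) = 0.2857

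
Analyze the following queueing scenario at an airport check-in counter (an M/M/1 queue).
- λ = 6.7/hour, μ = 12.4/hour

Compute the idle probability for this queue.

ρ = λ/μ = 6.7/12.4 = 0.5403
P(0) = 1 - ρ = 1 - 0.5403 = 0.4597
The server is idle 45.97% of the time.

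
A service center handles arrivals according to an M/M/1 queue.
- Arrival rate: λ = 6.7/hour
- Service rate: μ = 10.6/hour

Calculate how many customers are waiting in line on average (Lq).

ρ = λ/μ = 6.7/10.6 = 0.6321
For M/M/1: Lq = λ²/(μ(μ-λ))
Lq = 44.89/(10.6 × 3.90)
Lq = 1.0859 customers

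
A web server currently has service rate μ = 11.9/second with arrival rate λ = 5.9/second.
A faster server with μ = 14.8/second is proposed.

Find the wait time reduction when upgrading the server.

System 1: ρ₁ = 5.9/11.9 = 0.4958, W₁ = 1/(11.9-5.9) = 0.166667
System 2: ρ₂ = 5.9/14.8 = 0.3986, W₂ = 1/(14.8-5.9) = 0.112360
Improvement: (W₁-W₂)/W₁ = (0.166667-0.112360)/0.166667 = 32.58%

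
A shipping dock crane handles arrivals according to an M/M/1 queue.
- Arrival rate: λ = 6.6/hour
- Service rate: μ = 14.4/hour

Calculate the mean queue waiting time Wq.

First, compute utilization: ρ = λ/μ = 6.6/14.4 = 0.4583
For M/M/1: Wq = λ/(μ(μ-λ))
Wq = 6.6/(14.4 × (14.4-6.6))
Wq = 6.6/(14.4 × 7.80)
Wq = 0.05876 hours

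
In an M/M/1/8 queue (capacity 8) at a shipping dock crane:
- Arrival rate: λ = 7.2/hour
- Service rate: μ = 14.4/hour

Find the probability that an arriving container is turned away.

ρ = λ/μ = 7.2/14.4 = 0.5000
P₀ = (1-ρ)/(1-ρ^(K+1)) = (1-0.5000)/(1-0.5000^9) = 0.5000/0.9980 = 0.5010
P_K = P₀×ρ^K = 0.5010 × 0.5000^8 = 0.5010 × 0.003906 = 0.001957
Blocking probability = 0.20%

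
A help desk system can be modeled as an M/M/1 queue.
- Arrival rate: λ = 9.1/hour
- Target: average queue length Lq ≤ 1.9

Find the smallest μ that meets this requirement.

For M/M/1: Lq = λ²/(μ(μ-λ))
Need Lq ≤ 1.9, i.e. μ(μ-λ) ≥ λ²/1.9
μ² - 9.1μ - 82.81/1.9 ≥ 0  →  μ² - 9.1μ - 43.5842 ≥ 0
Quadratic formula (positive root): μ = [λ + √(λ² + 4×43.5842)]/2
Discriminant: 82.81 + 4×43.5842 = 257.1468, √257.1468 = 16.0358
μ ≥ (9.1 + 16.0358)/2 = 12.5679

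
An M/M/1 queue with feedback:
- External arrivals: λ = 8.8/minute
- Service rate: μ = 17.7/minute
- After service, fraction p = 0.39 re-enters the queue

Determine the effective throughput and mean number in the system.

Effective arrival rate: λ_eff = λ/(1-p) = 8.8/(1-0.39) = 8.8/0.61 = 14.4262
ρ = λ_eff/μ = 14.4262/17.7 = 0.81504
L = ρ/(1-ρ) = 0.81504/(1-0.81504) = 4.4066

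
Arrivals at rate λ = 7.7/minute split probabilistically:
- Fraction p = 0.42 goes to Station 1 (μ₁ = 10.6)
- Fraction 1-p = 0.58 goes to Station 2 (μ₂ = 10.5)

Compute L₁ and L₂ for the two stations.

Effective rates: λ₁ = 7.7×0.42 = 3.234, λ₂ = 7.7×0.58 = 4.466
Station 1: ρ₁ = 3.234/10.6 = 0.30509, L₁ = ρ₁/(1-ρ₁) = 0.30509/(1-0.30509) = 0.4390
Station 2: ρ₂ = 4.466/10.5 = 0.42533, L₂ = ρ₂/(1-ρ₂) = 0.42533/(1-0.42533) = 0.7401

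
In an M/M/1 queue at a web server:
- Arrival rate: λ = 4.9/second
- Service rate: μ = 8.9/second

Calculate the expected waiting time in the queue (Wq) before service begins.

First, compute utilization: ρ = λ/μ = 4.9/8.9 = 0.5506
For M/M/1: Wq = λ/(μ(μ-λ))
Wq = 4.9/(8.9 × (8.9-4.9))
Wq = 4.9/(8.9 × 4.00)
Wq = 0.1376 seconds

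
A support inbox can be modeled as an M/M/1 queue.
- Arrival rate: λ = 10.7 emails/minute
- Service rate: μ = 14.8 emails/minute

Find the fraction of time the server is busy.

Server utilization: ρ = λ/μ
ρ = 10.7/14.8 = 0.7230
The server is busy 72.30% of the time.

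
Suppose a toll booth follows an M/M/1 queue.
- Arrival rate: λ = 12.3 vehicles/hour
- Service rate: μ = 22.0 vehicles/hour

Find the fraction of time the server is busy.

Server utilization: ρ = λ/μ
ρ = 12.3/22.0 = 0.5591
The server is busy 55.91% of the time.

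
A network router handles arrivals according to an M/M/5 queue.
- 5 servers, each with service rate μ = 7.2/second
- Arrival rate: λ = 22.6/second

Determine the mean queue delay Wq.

Traffic intensity: ρ = λ/(cμ) = 22.6/(5×7.2) = 0.6278
Since ρ = 0.6278 < 1, system is stable.
Offered load a = λ/μ = cρ = 22.6/7.2 = 3.1389
P₀ = [ Σₙ₌₀^4 aⁿ/n! + a^5/(5!(1-ρ)) ]⁻¹
Σ = a^0/0! + a^1/1! + a^2/2! + a^3/3! + a^4/4! = 1.00000 + 3.13889 + 4.92631 + 5.15438 + 4.04476 = 18.2643
a^5/(5!(1-ρ)) = 304.7051/(120 × 0.37222) = 6.8218
P₀ = 1/(18.2643 + 6.8218) = 0.03986
Lq = P₀·a^5·ρ / (5!(1-ρ)²) = 0.039863 × 304.7051 × 0.62778 / (120 × 0.13855) = 0.4586
Wq = Lq/λ = 0.4586/22.6 = 0.02029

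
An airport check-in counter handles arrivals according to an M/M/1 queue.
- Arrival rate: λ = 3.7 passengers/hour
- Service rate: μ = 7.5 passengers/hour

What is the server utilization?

Server utilization: ρ = λ/μ
ρ = 3.7/7.5 = 0.4933
The server is busy 49.33% of the time.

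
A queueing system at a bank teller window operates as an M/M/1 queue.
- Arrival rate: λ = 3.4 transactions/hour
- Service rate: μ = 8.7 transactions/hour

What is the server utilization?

Server utilization: ρ = λ/μ
ρ = 3.4/8.7 = 0.3908
The server is busy 39.08% of the time.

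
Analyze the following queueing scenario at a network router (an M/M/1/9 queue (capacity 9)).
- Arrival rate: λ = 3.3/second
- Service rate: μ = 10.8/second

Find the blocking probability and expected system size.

ρ = λ/μ = 3.3/10.8 = 0.305556
P₀ = (1-ρ)/(1-ρ^(K+1)) = (1-0.305556)/(1-0.305556^10) = 0.6944/1.0000 = 0.6944
P_K = P₀×ρ^K = 0.6944 × 0.305556^9 = 0.6944 × 0.00002322 = 0.00001612
Blocking probability P_9 = 0.00001612 (0.001612%)
L = ρ[1 - (K+1)ρ^K + Kρ^(K+1)] / [(1-ρ)(1-ρ^(K+1))]
L = 0.305556 × (1 - 10×0.00002322 + 9×0.000007094) / ((1 - 0.305556) × (1 - 0.000007094)) = 0.4399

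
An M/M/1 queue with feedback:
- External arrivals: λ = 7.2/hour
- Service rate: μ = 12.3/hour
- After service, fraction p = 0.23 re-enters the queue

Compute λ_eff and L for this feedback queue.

Effective arrival rate: λ_eff = λ/(1-p) = 7.2/(1-0.23) = 7.2/0.77 = 9.35065
ρ = λ_eff/μ = 9.35065/12.3 = 0.760215
L = ρ/(1-ρ) = 0.760215/(1-0.760215) = 3.1704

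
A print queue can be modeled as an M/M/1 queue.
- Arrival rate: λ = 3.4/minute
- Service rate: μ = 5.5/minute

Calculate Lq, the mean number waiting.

ρ = λ/μ = 3.4/5.5 = 0.6182
For M/M/1: Lq = λ²/(μ(μ-λ))
Lq = 11.56/(5.5 × 2.10)
Lq = 1.0009 jobs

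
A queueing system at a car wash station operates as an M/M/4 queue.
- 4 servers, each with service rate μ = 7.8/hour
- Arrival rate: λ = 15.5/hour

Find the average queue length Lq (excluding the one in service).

Traffic intensity: ρ = λ/(cμ) = 15.5/(4×7.8) = 0.4968
Since ρ = 0.4968 < 1, system is stable.
Offered load a = λ/μ = cρ = 15.5/7.8 = 1.9872
P₀ = [ Σₙ₌₀^3 aⁿ/n! + a^4/(4!(1-ρ)) ]⁻¹
Σ = a^0/0! + a^1/1! + a^2/2! + a^3/3! = 1.0000 + 1.9872 + 1.9744 + 1.3079 = 6.2695
a^4/(4!(1-ρ)) = 15.5937/(24 × 0.5032) = 1.2912
P₀ = 1/(6.2695 + 1.2912) = 0.1323
Lq = P₀·a^4·ρ / (4!(1-ρ)²) = 0.13226 × 15.5937 × 0.49679 / (24 × 0.25322) = 0.1686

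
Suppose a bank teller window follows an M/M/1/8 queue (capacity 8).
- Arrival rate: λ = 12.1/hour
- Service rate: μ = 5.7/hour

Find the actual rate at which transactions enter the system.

ρ = λ/μ = 12.1/5.7 = 2.1228
P₀ = (1-ρ)/(1-ρ^(K+1)) = (1-2.1228)/(1-2.1228^9) = -1.1228/-874.3499 = 0.001284
P_K = P₀×ρ^K = 0.001284 × 2.1228^8 = 0.001284 × 412.3563 = 0.5295
λ_eff = λ(1-P_K) = 12.1 × (1 - 0.52953) = 12.1 × 0.47047 = 5.6927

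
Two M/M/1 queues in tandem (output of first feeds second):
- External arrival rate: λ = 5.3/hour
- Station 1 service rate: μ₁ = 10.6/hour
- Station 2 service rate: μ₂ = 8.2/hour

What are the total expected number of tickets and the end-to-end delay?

By Jackson's theorem, each station behaves as independent M/M/1.
Station 1: ρ₁ = 5.3/10.6 = 0.5000, L₁ = ρ₁/(1-ρ₁) = λ/(μ₁-λ) = 5.3/5.30 = 1.0000
Station 2: ρ₂ = 5.3/8.2 = 0.6463, L₂ = ρ₂/(1-ρ₂) = λ/(μ₂-λ) = 5.3/2.90 = 1.8276
Total: L = L₁ + L₂ = 1.0000 + 1.8276 = 2.8276
W = L/λ = 2.8276/5.3 = 0.5335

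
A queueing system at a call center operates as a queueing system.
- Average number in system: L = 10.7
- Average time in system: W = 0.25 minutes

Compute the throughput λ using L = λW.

Little's Law: L = λW, so λ = L/W
λ = 10.7/0.25 = 42.8000 calls/minute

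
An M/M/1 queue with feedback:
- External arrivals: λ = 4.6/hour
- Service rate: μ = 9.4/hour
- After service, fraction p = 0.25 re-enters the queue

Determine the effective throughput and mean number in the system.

Effective arrival rate: λ_eff = λ/(1-p) = 4.6/(1-0.25) = 4.6/0.75 = 6.1333333
ρ = λ_eff/μ = 6.1333333/9.4 = 0.6524823
L = ρ/(1-ρ) = 0.6524823/(1-0.6524823) = 1.8776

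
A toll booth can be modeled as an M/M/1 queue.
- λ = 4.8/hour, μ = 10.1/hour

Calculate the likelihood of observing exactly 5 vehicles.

ρ = λ/μ = 4.8/10.1 = 0.4752
P(n) = (1-ρ)ρⁿ
P(5) = (1-0.4752) × 0.4752^5
P(5) = 0.5248 × 0.02423
P(5) = 0.01272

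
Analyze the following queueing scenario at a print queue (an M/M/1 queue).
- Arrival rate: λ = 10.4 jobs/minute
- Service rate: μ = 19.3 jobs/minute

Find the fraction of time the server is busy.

Server utilization: ρ = λ/μ
ρ = 10.4/19.3 = 0.5389
The server is busy 53.89% of the time.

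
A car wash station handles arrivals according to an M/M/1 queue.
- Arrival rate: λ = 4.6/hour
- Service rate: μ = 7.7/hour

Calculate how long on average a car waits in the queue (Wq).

First, compute utilization: ρ = λ/μ = 4.6/7.7 = 0.5974
For M/M/1: Wq = λ/(μ(μ-λ))
Wq = 4.6/(7.7 × (7.7-4.6))
Wq = 4.6/(7.7 × 3.10)
Wq = 0.1927 hours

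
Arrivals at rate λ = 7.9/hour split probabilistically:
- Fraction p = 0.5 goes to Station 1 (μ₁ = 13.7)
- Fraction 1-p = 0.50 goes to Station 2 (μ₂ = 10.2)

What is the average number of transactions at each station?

Effective rates: λ₁ = 7.9×0.5 = 3.95, λ₂ = 7.9×0.50 = 3.95
Station 1: ρ₁ = 3.95/13.7 = 0.2883, L₁ = ρ₁/(1-ρ₁) = 0.2883/(1-0.2883) = 0.4051
Station 2: ρ₂ = 3.95/10.2 = 0.38725, L₂ = ρ₂/(1-ρ₂) = 0.38725/(1-0.38725) = 0.6320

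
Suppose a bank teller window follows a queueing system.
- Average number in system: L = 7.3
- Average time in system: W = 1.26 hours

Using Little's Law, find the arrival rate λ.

Little's Law: L = λW, so λ = L/W
λ = 7.3/1.26 = 5.7937 transactions/hour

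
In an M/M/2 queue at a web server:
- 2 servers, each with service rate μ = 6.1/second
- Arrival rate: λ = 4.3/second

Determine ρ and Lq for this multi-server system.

Traffic intensity: ρ = λ/(cμ) = 4.3/(2×6.1) = 0.3525
Since ρ = 0.3525 < 1, system is stable.
Offered load a = λ/μ = cρ = 4.3/6.1 = 0.7049
P₀ = [ Σₙ₌₀^1 aⁿ/n! + a^2/(2!(1-ρ)) ]⁻¹
Σ = a^0/0! + a^1/1! = 1.0000 + 0.7049 = 1.7049
a^2/(2!(1-ρ)) = 0.4969/(2 × 0.6475) = 0.3837
P₀ = 1/(1.7049 + 0.3837) = 0.4788
Lq = P₀·a^2·ρ / (2!(1-ρ)²) = 0.47879 × 0.49691 × 0.35246 / (2 × 0.41931) = 0.09999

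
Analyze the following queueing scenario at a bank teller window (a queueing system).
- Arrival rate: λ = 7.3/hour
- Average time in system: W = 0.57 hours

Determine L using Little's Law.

Little's Law: L = λW
L = 7.3 × 0.57 = 4.1610 transactions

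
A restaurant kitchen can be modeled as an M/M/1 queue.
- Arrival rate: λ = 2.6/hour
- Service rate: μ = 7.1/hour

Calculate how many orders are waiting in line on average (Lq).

ρ = λ/μ = 2.6/7.1 = 0.3662
For M/M/1: Lq = λ²/(μ(μ-λ))
Lq = 6.76/(7.1 × 4.50)
Lq = 0.2116 orders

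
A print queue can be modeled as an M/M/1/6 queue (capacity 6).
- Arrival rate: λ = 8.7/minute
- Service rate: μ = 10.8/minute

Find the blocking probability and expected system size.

ρ = λ/μ = 8.7/10.8 = 0.80556
P₀ = (1-ρ)/(1-ρ^(K+1)) = (1-0.80556)/(1-0.80556^7) = 0.1944/0.7799 = 0.2493
P_K = P₀×ρ^K = 0.2493 × 0.80556^6 = 0.2493 × 0.2733 = 0.06813
Blocking probability P_6 = 0.06813 (6.81%)
L = ρ[1 - (K+1)ρ^K + Kρ^(K+1)] / [(1-ρ)(1-ρ^(K+1))]
L = 0.80556 × (1 - 7×0.273267 + 6×0.220133) / ((1 - 0.80556) × (1 - 0.220133)) = 2.1671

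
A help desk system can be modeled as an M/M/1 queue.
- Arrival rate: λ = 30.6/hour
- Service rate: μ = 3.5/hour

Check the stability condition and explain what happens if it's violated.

Stability requires ρ = λ/(cμ) < 1
ρ = 30.6/(1 × 3.5) = 30.6/3.50 = 8.7429
Since 8.7429 ≥ 1, the system is UNSTABLE.
Queue grows without bound. Need μ > λ = 30.6.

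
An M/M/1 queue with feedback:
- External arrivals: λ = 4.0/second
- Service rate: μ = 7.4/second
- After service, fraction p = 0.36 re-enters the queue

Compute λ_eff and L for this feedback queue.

Effective arrival rate: λ_eff = λ/(1-p) = 4.0/(1-0.36) = 4.0/0.64 = 6.2500
ρ = λ_eff/μ = 6.2500/7.4 = 0.844595
L = ρ/(1-ρ) = 0.844595/(1-0.844595) = 5.4348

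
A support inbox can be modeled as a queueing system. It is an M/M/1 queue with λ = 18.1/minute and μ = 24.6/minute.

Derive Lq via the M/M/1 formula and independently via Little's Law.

Method 1 (direct): Lq = λ²/(μ(μ-λ)) = 327.61/(24.6 × 6.50) = 2.0488

Method 2 (Little's Law):
W = 1/(μ-λ) = 1/6.50 = 0.153846
Wq = W - 1/μ = 0.153846 - 0.0406504 = 0.113196
Lq = λWq = 18.1 × 0.113196 = 2.0488 ✔ (matches Method 1)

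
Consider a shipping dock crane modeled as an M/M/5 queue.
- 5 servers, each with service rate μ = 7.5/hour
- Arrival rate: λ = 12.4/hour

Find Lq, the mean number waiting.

Traffic intensity: ρ = λ/(cμ) = 12.4/(5×7.5) = 0.3307
Since ρ = 0.3307 < 1, system is stable.
Offered load a = λ/μ = cρ = 12.4/7.5 = 1.6533
P₀ = [ Σₙ₌₀^4 aⁿ/n! + a^5/(5!(1-ρ)) ]⁻¹
Σ = a^0/0! + a^1/1! + a^2/2! + a^3/3! + a^4/4! = 1.0000 + 1.6533 + 1.3668 + 0.75323 + 0.31134 = 5.0847
a^5/(5!(1-ρ)) = 12.3538/(120 × 0.6693) = 0.1538
P₀ = 1/(5.0847 + 0.1538) = 0.1909
Lq = P₀·a^5·ρ / (5!(1-ρ)²) = 0.1909 × 12.3538 × 0.3307 / (120 × 0.4480) = 0.01451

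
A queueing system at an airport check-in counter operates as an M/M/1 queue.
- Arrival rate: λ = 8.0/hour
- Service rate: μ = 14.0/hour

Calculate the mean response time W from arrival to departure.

First, compute utilization: ρ = λ/μ = 8.0/14.0 = 0.5714
For M/M/1: W = 1/(μ-λ)
W = 1/(14.0-8.0) = 1/6.00
W = 0.1667 hours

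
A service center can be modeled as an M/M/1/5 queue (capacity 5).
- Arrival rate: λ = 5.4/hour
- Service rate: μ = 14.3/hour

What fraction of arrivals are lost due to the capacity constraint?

ρ = λ/μ = 5.4/14.3 = 0.37762
P₀ = (1-ρ)/(1-ρ^(K+1)) = (1-0.37762)/(1-0.37762^6) = 0.6224/0.9971 = 0.6242
P_K = P₀×ρ^K = 0.6242 × 0.37762^5 = 0.6242 × 0.007678 = 0.004793
Blocking probability = 0.48%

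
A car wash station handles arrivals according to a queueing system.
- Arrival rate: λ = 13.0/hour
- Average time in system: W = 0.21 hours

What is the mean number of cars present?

Little's Law: L = λW
L = 13.0 × 0.21 = 2.7300 cars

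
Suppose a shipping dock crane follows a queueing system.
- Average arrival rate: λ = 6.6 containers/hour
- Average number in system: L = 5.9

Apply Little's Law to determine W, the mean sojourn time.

Little's Law: L = λW, so W = L/λ
W = 5.9/6.6 = 0.8939 hours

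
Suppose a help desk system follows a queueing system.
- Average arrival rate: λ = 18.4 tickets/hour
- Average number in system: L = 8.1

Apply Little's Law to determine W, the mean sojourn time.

Little's Law: L = λW, so W = L/λ
W = 8.1/18.4 = 0.4402 hours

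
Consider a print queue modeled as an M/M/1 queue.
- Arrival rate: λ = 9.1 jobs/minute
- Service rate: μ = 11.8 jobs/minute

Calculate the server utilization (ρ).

Server utilization: ρ = λ/μ
ρ = 9.1/11.8 = 0.7712
The server is busy 77.12% of the time.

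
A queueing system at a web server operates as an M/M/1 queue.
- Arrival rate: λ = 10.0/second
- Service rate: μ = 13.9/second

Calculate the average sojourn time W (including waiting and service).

First, compute utilization: ρ = λ/μ = 10.0/13.9 = 0.7194
For M/M/1: W = 1/(μ-λ)
W = 1/(13.9-10.0) = 1/3.90
W = 0.2564 seconds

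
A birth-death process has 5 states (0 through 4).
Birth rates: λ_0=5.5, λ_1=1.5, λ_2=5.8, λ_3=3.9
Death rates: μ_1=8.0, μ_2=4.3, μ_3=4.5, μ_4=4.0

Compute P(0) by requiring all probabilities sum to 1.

Ratios P(n)/P(0) = (λ₀···λₙ₋₁)/(μ₁···μₙ):
P(1)/P(0) = (5.5)/(8.0) = 0.6875
P(2)/P(0) = (5.5×1.5)/(8.0×4.3) = 0.2398
P(3)/P(0) = (5.5×1.5×5.8)/(8.0×4.3×4.5) = 0.3091
P(4)/P(0) = (5.5×1.5×5.8×3.9)/(8.0×4.3×4.5×4.0) = 0.3014

Normalization: ∑ P(n) = 1
P(0) × (1.0000 + 0.6875 + 0.2398 + 0.3091 + 0.3014) = 1
P(0) × 2.5378 = 1
P(0) = 1/2.5378 = 0.3940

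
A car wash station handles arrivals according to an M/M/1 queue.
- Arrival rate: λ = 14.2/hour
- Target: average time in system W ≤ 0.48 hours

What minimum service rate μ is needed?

For M/M/1: W = 1/(μ-λ)
Need W ≤ 0.48, so 1/(μ-λ) ≤ 0.48
μ - λ ≥ 1/0.48 = 2.0833
μ ≥ 14.2 + 2.0833 = 16.2833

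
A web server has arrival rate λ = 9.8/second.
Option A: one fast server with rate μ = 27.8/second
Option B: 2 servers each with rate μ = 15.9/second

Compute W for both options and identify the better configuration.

Option A: single server μ = 27.8 (M/M/1)
  ρ_A = 9.8/27.8 = 0.3525
  W_A = 1/(μ-λ) = 1/(27.8-9.8) = 1/18.00 = 0.05556

Option B: 2 servers μ = 15.9 (M/M/2)
  ρ_B = λ/(cμ) = 9.8/(2×15.9) = 0.3082
  Offered load a = λ/μ = cρ = 9.8/15.9 = 0.6164
  P₀ = [ Σₙ₌₀^1 aⁿ/n! + a^2/(2!(1-ρ)) ]⁻¹
  Σ = a^0/0! + a^1/1! = 1.0000 + 0.6164 = 1.6164
  a^2/(2!(1-ρ)) = 0.3799/(2 × 0.6918) = 0.2746
  P₀ = 1/(1.6164 + 0.2746) = 0.5288
  Lq = P₀·a^2·ρ / (2!(1-ρ)²) = 0.5288 × 0.3799 × 0.3082 / (2 × 0.4786) = 0.06468
  Wq_B = Lq/λ = 0.06468/9.8 = 0.006600
  W_B = Wq_B + 1/μ = 0.006600 + 0.06289 = 0.06949

Since W_A = 0.05556 < W_B = 0.06949, Option A (single fast server) has the shorter time in system.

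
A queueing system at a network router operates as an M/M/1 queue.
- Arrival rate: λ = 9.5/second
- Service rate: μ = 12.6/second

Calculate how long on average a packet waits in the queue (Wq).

First, compute utilization: ρ = λ/μ = 9.5/12.6 = 0.7540
For M/M/1: Wq = λ/(μ(μ-λ))
Wq = 9.5/(12.6 × (12.6-9.5))
Wq = 9.5/(12.6 × 3.10)
Wq = 0.2432 seconds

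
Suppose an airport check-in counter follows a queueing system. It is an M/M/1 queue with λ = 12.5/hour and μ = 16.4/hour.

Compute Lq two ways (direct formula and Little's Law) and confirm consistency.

Method 1 (direct): Lq = λ²/(μ(μ-λ)) = 156.25/(16.4 × 3.90) = 2.4429

Method 2 (Little's Law):
W = 1/(μ-λ) = 1/3.90 = 0.25641
Wq = W - 1/μ = 0.25641 - 0.060976 = 0.19543
Lq = λWq = 12.5 × 0.19543 = 2.4429 ✔ (matches Method 1)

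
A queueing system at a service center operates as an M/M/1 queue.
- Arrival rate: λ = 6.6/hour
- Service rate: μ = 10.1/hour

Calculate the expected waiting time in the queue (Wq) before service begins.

First, compute utilization: ρ = λ/μ = 6.6/10.1 = 0.6535
For M/M/1: Wq = λ/(μ(μ-λ))
Wq = 6.6/(10.1 × (10.1-6.6))
Wq = 6.6/(10.1 × 3.50)
Wq = 0.1867 hours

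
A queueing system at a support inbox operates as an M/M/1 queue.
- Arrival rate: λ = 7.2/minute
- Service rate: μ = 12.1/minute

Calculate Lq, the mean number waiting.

ρ = λ/μ = 7.2/12.1 = 0.5950
For M/M/1: Lq = λ²/(μ(μ-λ))
Lq = 51.84/(12.1 × 4.90)
Lq = 0.8743 emails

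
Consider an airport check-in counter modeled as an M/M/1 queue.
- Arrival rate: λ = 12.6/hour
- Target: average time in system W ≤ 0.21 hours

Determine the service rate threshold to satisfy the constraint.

For M/M/1: W = 1/(μ-λ)
Need W ≤ 0.21, so 1/(μ-λ) ≤ 0.21
μ - λ ≥ 1/0.21 = 4.7619
μ ≥ 12.6 + 4.7619 = 17.3619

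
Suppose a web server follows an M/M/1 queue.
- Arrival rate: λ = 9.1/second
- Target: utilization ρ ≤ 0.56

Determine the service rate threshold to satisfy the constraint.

ρ = λ/μ, so μ = λ/ρ
μ ≥ 9.1/0.56 = 16.2500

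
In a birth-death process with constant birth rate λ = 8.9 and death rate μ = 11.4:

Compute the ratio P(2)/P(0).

For constant rates: P(n)/P(0) = (λ/μ)^n
P(2)/P(0) = (8.9/11.4)^2 = 0.7807^2 = 0.6095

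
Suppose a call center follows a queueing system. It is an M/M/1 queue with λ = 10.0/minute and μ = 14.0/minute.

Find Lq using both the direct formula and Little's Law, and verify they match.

Method 1 (direct): Lq = λ²/(μ(μ-λ)) = 100.00/(14.0 × 4.00) = 1.7857

Method 2 (Little's Law):
W = 1/(μ-λ) = 1/4.00 = 0.2500
Wq = W - 1/μ = 0.2500 - 0.07143 = 0.17857
Lq = λWq = 10.0 × 0.17857 = 1.7857 ✔ (matches Method 1)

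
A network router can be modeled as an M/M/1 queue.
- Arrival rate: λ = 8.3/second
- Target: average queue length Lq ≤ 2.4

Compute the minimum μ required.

For M/M/1: Lq = λ²/(μ(μ-λ))
Need Lq ≤ 2.4, i.e. μ(μ-λ) ≥ λ²/2.4
μ² - 8.3μ - 68.89/2.4 ≥ 0  →  μ² - 8.3μ - 28.70417 ≥ 0
Quadratic formula (positive root): μ = [λ + √(λ² + 4×28.70417)]/2
Discriminant: 68.89 + 4×28.70417 = 183.7067, √183.7067 = 13.5538
μ ≥ (8.3 + 13.5538)/2 = 10.9269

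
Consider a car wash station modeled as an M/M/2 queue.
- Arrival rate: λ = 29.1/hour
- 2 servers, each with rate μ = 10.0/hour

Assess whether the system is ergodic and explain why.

Stability requires ρ = λ/(cμ) < 1
ρ = 29.1/(2 × 10.0) = 29.1/20.00 = 1.4550
Since 1.4550 ≥ 1, the system is UNSTABLE.
Need c > λ/μ = 29.1/10.0 = 2.91.
Minimum servers needed: c = 3.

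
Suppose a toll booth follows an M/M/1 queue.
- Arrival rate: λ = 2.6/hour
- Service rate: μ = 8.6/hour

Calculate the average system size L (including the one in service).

ρ = λ/μ = 2.6/8.6 = 0.3023
For M/M/1: L = λ/(μ-λ)
L = 2.6/(8.6-2.6) = 2.6/6.00
L = 0.4333 vehicles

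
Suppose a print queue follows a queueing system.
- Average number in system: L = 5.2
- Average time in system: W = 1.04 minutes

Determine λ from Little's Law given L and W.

Little's Law: L = λW, so λ = L/W
λ = 5.2/1.04 = 5.0000 jobs/minute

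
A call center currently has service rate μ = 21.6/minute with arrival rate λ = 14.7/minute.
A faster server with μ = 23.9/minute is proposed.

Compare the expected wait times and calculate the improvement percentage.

System 1: ρ₁ = 14.7/21.6 = 0.6806, W₁ = 1/(21.6-14.7) = 0.14493
System 2: ρ₂ = 14.7/23.9 = 0.6151, W₂ = 1/(23.9-14.7) = 0.10870
Improvement: (W₁-W₂)/W₁ = (0.14493-0.10870)/0.14493 = 25.00%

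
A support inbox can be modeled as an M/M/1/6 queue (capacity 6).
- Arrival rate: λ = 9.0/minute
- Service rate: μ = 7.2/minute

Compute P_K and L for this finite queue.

ρ = λ/μ = 9.0/7.2 = 1.2500
P₀ = (1-ρ)/(1-ρ^(K+1)) = (1-1.2500)/(1-1.2500^7) = -0.2500/-3.7684 = 0.06634
P_K = P₀×ρ^K = 0.06634 × 1.2500^6 = 0.06634 × 3.8147 = 0.2531
Blocking probability P_6 = 0.2531 (25.31%)
L = ρ[1 - (K+1)ρ^K + Kρ^(K+1)] / [(1-ρ)(1-ρ^(K+1))]
L = 1.2500 × (1 - 7×3.814697 + 6×4.768372) / ((1 - 1.2500) × (1 - 4.768372)) = 3.8576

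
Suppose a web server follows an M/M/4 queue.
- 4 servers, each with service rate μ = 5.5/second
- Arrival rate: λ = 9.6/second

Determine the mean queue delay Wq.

Traffic intensity: ρ = λ/(cμ) = 9.6/(4×5.5) = 0.4364
Since ρ = 0.4364 < 1, system is stable.
Offered load a = λ/μ = cρ = 9.6/5.5 = 1.7455
P₀ = [ Σₙ₌₀^3 aⁿ/n! + a^4/(4!(1-ρ)) ]⁻¹
Σ = a^0/0! + a^1/1! + a^2/2! + a^3/3! = 1.00000 + 1.74545 + 1.52331 + 0.886287 = 5.1550
a^4/(4!(1-ρ)) = 9.2818/(24 × 0.5636) = 0.6862
P₀ = 1/(5.1550 + 0.6862) = 0.1712
Lq = P₀·a^4·ρ / (4!(1-ρ)²) = 0.17120 × 9.2818 × 0.43636 / (24 × 0.31769) = 0.09094
Wq = Lq/λ = 0.09094/9.6 = 0.009473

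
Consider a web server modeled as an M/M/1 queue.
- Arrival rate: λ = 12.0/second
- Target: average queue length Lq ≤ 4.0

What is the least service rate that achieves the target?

For M/M/1: Lq = λ²/(μ(μ-λ))
Need Lq ≤ 4.0, i.e. μ(μ-λ) ≥ λ²/4.0
μ² - 12.0μ - 144.00/4.0 ≥ 0  →  μ² - 12.0μ - 36.0000 ≥ 0
Quadratic formula (positive root): μ = [λ + √(λ² + 4×36.0000)]/2
Discriminant: 144.00 + 4×36.0000 = 288.0000, √288.0000 = 16.9706
μ ≥ (12.0 + 16.9706)/2 = 14.4853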